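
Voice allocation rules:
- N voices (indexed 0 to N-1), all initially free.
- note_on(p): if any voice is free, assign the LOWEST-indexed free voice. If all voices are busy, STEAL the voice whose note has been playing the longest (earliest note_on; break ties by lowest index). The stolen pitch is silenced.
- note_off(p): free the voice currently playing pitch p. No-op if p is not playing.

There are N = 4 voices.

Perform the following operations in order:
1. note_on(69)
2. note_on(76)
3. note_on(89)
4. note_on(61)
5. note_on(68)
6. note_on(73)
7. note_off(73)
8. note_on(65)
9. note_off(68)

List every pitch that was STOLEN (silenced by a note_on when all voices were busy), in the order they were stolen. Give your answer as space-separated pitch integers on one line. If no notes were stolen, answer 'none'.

Answer: 69 76

Derivation:
Op 1: note_on(69): voice 0 is free -> assigned | voices=[69 - - -]
Op 2: note_on(76): voice 1 is free -> assigned | voices=[69 76 - -]
Op 3: note_on(89): voice 2 is free -> assigned | voices=[69 76 89 -]
Op 4: note_on(61): voice 3 is free -> assigned | voices=[69 76 89 61]
Op 5: note_on(68): all voices busy, STEAL voice 0 (pitch 69, oldest) -> assign | voices=[68 76 89 61]
Op 6: note_on(73): all voices busy, STEAL voice 1 (pitch 76, oldest) -> assign | voices=[68 73 89 61]
Op 7: note_off(73): free voice 1 | voices=[68 - 89 61]
Op 8: note_on(65): voice 1 is free -> assigned | voices=[68 65 89 61]
Op 9: note_off(68): free voice 0 | voices=[- 65 89 61]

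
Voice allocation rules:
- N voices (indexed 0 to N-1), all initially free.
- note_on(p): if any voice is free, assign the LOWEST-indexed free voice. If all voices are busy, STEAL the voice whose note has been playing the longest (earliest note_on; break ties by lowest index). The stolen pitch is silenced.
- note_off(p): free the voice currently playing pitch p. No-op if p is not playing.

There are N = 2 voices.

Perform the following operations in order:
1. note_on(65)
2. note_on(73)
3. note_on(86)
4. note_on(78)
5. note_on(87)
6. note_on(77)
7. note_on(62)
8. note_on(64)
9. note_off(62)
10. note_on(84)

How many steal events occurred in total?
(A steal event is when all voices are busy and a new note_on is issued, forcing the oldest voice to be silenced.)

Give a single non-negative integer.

Answer: 6

Derivation:
Op 1: note_on(65): voice 0 is free -> assigned | voices=[65 -]
Op 2: note_on(73): voice 1 is free -> assigned | voices=[65 73]
Op 3: note_on(86): all voices busy, STEAL voice 0 (pitch 65, oldest) -> assign | voices=[86 73]
Op 4: note_on(78): all voices busy, STEAL voice 1 (pitch 73, oldest) -> assign | voices=[86 78]
Op 5: note_on(87): all voices busy, STEAL voice 0 (pitch 86, oldest) -> assign | voices=[87 78]
Op 6: note_on(77): all voices busy, STEAL voice 1 (pitch 78, oldest) -> assign | voices=[87 77]
Op 7: note_on(62): all voices busy, STEAL voice 0 (pitch 87, oldest) -> assign | voices=[62 77]
Op 8: note_on(64): all voices busy, STEAL voice 1 (pitch 77, oldest) -> assign | voices=[62 64]
Op 9: note_off(62): free voice 0 | voices=[- 64]
Op 10: note_on(84): voice 0 is free -> assigned | voices=[84 64]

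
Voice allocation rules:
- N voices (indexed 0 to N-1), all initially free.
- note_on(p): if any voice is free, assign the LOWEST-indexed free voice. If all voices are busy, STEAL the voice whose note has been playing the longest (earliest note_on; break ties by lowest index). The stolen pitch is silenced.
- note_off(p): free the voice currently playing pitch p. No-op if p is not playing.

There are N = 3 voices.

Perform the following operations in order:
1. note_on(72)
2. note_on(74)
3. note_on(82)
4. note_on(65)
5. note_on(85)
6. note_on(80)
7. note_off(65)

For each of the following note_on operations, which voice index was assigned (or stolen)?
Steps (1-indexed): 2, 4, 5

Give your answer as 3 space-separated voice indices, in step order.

Op 1: note_on(72): voice 0 is free -> assigned | voices=[72 - -]
Op 2: note_on(74): voice 1 is free -> assigned | voices=[72 74 -]
Op 3: note_on(82): voice 2 is free -> assigned | voices=[72 74 82]
Op 4: note_on(65): all voices busy, STEAL voice 0 (pitch 72, oldest) -> assign | voices=[65 74 82]
Op 5: note_on(85): all voices busy, STEAL voice 1 (pitch 74, oldest) -> assign | voices=[65 85 82]
Op 6: note_on(80): all voices busy, STEAL voice 2 (pitch 82, oldest) -> assign | voices=[65 85 80]
Op 7: note_off(65): free voice 0 | voices=[- 85 80]

Answer: 1 0 1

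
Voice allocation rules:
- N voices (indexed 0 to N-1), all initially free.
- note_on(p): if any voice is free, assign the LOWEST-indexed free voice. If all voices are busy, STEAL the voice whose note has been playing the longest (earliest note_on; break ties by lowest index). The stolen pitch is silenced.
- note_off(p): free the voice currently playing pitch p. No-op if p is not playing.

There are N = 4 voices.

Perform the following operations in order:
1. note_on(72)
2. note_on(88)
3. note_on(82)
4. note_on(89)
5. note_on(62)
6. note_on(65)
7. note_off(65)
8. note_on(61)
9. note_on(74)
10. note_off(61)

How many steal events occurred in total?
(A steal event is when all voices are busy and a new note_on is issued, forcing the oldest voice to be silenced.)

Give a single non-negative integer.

Op 1: note_on(72): voice 0 is free -> assigned | voices=[72 - - -]
Op 2: note_on(88): voice 1 is free -> assigned | voices=[72 88 - -]
Op 3: note_on(82): voice 2 is free -> assigned | voices=[72 88 82 -]
Op 4: note_on(89): voice 3 is free -> assigned | voices=[72 88 82 89]
Op 5: note_on(62): all voices busy, STEAL voice 0 (pitch 72, oldest) -> assign | voices=[62 88 82 89]
Op 6: note_on(65): all voices busy, STEAL voice 1 (pitch 88, oldest) -> assign | voices=[62 65 82 89]
Op 7: note_off(65): free voice 1 | voices=[62 - 82 89]
Op 8: note_on(61): voice 1 is free -> assigned | voices=[62 61 82 89]
Op 9: note_on(74): all voices busy, STEAL voice 2 (pitch 82, oldest) -> assign | voices=[62 61 74 89]
Op 10: note_off(61): free voice 1 | voices=[62 - 74 89]

Answer: 3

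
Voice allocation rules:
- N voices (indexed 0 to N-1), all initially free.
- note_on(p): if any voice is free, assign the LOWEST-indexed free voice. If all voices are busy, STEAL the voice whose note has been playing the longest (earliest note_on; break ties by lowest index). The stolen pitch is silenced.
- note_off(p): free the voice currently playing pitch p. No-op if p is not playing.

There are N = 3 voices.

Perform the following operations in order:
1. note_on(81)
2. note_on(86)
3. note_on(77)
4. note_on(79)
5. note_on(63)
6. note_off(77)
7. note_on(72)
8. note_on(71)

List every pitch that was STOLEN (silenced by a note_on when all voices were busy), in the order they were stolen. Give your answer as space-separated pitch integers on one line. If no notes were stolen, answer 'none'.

Op 1: note_on(81): voice 0 is free -> assigned | voices=[81 - -]
Op 2: note_on(86): voice 1 is free -> assigned | voices=[81 86 -]
Op 3: note_on(77): voice 2 is free -> assigned | voices=[81 86 77]
Op 4: note_on(79): all voices busy, STEAL voice 0 (pitch 81, oldest) -> assign | voices=[79 86 77]
Op 5: note_on(63): all voices busy, STEAL voice 1 (pitch 86, oldest) -> assign | voices=[79 63 77]
Op 6: note_off(77): free voice 2 | voices=[79 63 -]
Op 7: note_on(72): voice 2 is free -> assigned | voices=[79 63 72]
Op 8: note_on(71): all voices busy, STEAL voice 0 (pitch 79, oldest) -> assign | voices=[71 63 72]

Answer: 81 86 79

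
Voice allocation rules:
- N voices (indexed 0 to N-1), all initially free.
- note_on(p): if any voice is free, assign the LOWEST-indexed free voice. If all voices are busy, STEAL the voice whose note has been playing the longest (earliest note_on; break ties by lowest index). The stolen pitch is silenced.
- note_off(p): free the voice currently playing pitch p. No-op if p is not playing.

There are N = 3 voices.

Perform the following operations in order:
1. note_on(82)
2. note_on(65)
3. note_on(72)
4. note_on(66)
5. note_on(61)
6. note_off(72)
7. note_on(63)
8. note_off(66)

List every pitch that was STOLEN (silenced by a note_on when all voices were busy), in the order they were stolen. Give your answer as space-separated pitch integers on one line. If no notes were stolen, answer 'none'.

Op 1: note_on(82): voice 0 is free -> assigned | voices=[82 - -]
Op 2: note_on(65): voice 1 is free -> assigned | voices=[82 65 -]
Op 3: note_on(72): voice 2 is free -> assigned | voices=[82 65 72]
Op 4: note_on(66): all voices busy, STEAL voice 0 (pitch 82, oldest) -> assign | voices=[66 65 72]
Op 5: note_on(61): all voices busy, STEAL voice 1 (pitch 65, oldest) -> assign | voices=[66 61 72]
Op 6: note_off(72): free voice 2 | voices=[66 61 -]
Op 7: note_on(63): voice 2 is free -> assigned | voices=[66 61 63]
Op 8: note_off(66): free voice 0 | voices=[- 61 63]

Answer: 82 65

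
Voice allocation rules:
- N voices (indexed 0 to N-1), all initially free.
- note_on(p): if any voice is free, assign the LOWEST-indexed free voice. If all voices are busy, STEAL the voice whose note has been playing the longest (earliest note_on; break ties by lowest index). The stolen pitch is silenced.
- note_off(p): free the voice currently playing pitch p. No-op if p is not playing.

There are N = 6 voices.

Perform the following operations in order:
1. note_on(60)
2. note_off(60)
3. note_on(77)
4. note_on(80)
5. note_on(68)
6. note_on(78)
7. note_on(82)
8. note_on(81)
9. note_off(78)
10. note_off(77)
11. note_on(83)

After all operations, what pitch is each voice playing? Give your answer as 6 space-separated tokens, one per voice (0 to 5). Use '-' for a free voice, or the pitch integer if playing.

Op 1: note_on(60): voice 0 is free -> assigned | voices=[60 - - - - -]
Op 2: note_off(60): free voice 0 | voices=[- - - - - -]
Op 3: note_on(77): voice 0 is free -> assigned | voices=[77 - - - - -]
Op 4: note_on(80): voice 1 is free -> assigned | voices=[77 80 - - - -]
Op 5: note_on(68): voice 2 is free -> assigned | voices=[77 80 68 - - -]
Op 6: note_on(78): voice 3 is free -> assigned | voices=[77 80 68 78 - -]
Op 7: note_on(82): voice 4 is free -> assigned | voices=[77 80 68 78 82 -]
Op 8: note_on(81): voice 5 is free -> assigned | voices=[77 80 68 78 82 81]
Op 9: note_off(78): free voice 3 | voices=[77 80 68 - 82 81]
Op 10: note_off(77): free voice 0 | voices=[- 80 68 - 82 81]
Op 11: note_on(83): voice 0 is free -> assigned | voices=[83 80 68 - 82 81]

Answer: 83 80 68 - 82 81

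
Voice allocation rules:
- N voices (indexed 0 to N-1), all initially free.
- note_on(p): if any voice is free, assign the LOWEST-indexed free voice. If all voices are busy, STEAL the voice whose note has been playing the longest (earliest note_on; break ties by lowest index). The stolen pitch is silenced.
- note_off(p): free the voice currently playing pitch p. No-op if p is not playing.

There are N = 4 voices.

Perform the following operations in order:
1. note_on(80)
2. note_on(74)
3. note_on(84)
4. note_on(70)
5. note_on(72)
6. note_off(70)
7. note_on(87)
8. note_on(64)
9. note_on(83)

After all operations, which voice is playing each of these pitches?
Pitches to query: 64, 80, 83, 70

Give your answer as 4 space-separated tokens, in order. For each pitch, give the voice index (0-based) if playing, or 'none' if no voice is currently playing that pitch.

Answer: 1 none 2 none

Derivation:
Op 1: note_on(80): voice 0 is free -> assigned | voices=[80 - - -]
Op 2: note_on(74): voice 1 is free -> assigned | voices=[80 74 - -]
Op 3: note_on(84): voice 2 is free -> assigned | voices=[80 74 84 -]
Op 4: note_on(70): voice 3 is free -> assigned | voices=[80 74 84 70]
Op 5: note_on(72): all voices busy, STEAL voice 0 (pitch 80, oldest) -> assign | voices=[72 74 84 70]
Op 6: note_off(70): free voice 3 | voices=[72 74 84 -]
Op 7: note_on(87): voice 3 is free -> assigned | voices=[72 74 84 87]
Op 8: note_on(64): all voices busy, STEAL voice 1 (pitch 74, oldest) -> assign | voices=[72 64 84 87]
Op 9: note_on(83): all voices busy, STEAL voice 2 (pitch 84, oldest) -> assign | voices=[72 64 83 87]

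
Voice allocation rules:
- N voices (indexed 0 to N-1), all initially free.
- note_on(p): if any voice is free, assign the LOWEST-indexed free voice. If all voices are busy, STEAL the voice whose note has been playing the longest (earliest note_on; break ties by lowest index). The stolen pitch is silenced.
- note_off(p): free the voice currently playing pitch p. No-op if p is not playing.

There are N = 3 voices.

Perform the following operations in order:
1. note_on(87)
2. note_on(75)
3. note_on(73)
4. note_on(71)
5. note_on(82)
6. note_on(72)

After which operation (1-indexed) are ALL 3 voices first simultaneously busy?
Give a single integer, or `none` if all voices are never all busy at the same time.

Answer: 3

Derivation:
Op 1: note_on(87): voice 0 is free -> assigned | voices=[87 - -]
Op 2: note_on(75): voice 1 is free -> assigned | voices=[87 75 -]
Op 3: note_on(73): voice 2 is free -> assigned | voices=[87 75 73]
Op 4: note_on(71): all voices busy, STEAL voice 0 (pitch 87, oldest) -> assign | voices=[71 75 73]
Op 5: note_on(82): all voices busy, STEAL voice 1 (pitch 75, oldest) -> assign | voices=[71 82 73]
Op 6: note_on(72): all voices busy, STEAL voice 2 (pitch 73, oldest) -> assign | voices=[71 82 72]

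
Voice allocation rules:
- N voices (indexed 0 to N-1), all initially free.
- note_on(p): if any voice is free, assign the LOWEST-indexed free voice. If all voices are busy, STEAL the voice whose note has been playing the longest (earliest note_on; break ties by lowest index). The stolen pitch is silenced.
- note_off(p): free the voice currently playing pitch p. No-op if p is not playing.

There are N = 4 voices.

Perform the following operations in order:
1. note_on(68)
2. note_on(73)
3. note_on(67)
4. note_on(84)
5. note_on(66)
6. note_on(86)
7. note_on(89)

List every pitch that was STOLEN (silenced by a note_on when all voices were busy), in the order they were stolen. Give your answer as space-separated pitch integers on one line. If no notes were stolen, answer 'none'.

Answer: 68 73 67

Derivation:
Op 1: note_on(68): voice 0 is free -> assigned | voices=[68 - - -]
Op 2: note_on(73): voice 1 is free -> assigned | voices=[68 73 - -]
Op 3: note_on(67): voice 2 is free -> assigned | voices=[68 73 67 -]
Op 4: note_on(84): voice 3 is free -> assigned | voices=[68 73 67 84]
Op 5: note_on(66): all voices busy, STEAL voice 0 (pitch 68, oldest) -> assign | voices=[66 73 67 84]
Op 6: note_on(86): all voices busy, STEAL voice 1 (pitch 73, oldest) -> assign | voices=[66 86 67 84]
Op 7: note_on(89): all voices busy, STEAL voice 2 (pitch 67, oldest) -> assign | voices=[66 86 89 84]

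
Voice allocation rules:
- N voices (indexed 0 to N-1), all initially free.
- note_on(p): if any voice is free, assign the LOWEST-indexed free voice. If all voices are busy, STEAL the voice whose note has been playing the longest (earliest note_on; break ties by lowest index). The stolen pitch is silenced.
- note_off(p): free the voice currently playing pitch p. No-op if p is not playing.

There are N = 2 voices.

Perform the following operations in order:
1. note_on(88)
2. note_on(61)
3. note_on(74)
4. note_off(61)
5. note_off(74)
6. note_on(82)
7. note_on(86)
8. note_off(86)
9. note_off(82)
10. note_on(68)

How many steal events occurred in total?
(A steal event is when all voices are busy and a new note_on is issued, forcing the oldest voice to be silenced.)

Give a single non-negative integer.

Answer: 1

Derivation:
Op 1: note_on(88): voice 0 is free -> assigned | voices=[88 -]
Op 2: note_on(61): voice 1 is free -> assigned | voices=[88 61]
Op 3: note_on(74): all voices busy, STEAL voice 0 (pitch 88, oldest) -> assign | voices=[74 61]
Op 4: note_off(61): free voice 1 | voices=[74 -]
Op 5: note_off(74): free voice 0 | voices=[- -]
Op 6: note_on(82): voice 0 is free -> assigned | voices=[82 -]
Op 7: note_on(86): voice 1 is free -> assigned | voices=[82 86]
Op 8: note_off(86): free voice 1 | voices=[82 -]
Op 9: note_off(82): free voice 0 | voices=[- -]
Op 10: note_on(68): voice 0 is free -> assigned | voices=[68 -]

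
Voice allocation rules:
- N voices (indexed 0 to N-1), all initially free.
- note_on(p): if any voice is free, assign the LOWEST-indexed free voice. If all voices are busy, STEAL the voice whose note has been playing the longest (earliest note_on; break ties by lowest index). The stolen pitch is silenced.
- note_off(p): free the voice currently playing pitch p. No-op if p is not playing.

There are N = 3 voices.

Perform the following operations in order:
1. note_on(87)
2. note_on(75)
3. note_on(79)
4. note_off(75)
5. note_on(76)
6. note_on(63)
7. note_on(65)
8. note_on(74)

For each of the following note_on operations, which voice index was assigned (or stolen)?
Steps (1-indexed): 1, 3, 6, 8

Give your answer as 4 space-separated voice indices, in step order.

Answer: 0 2 0 1

Derivation:
Op 1: note_on(87): voice 0 is free -> assigned | voices=[87 - -]
Op 2: note_on(75): voice 1 is free -> assigned | voices=[87 75 -]
Op 3: note_on(79): voice 2 is free -> assigned | voices=[87 75 79]
Op 4: note_off(75): free voice 1 | voices=[87 - 79]
Op 5: note_on(76): voice 1 is free -> assigned | voices=[87 76 79]
Op 6: note_on(63): all voices busy, STEAL voice 0 (pitch 87, oldest) -> assign | voices=[63 76 79]
Op 7: note_on(65): all voices busy, STEAL voice 2 (pitch 79, oldest) -> assign | voices=[63 76 65]
Op 8: note_on(74): all voices busy, STEAL voice 1 (pitch 76, oldest) -> assign | voices=[63 74 65]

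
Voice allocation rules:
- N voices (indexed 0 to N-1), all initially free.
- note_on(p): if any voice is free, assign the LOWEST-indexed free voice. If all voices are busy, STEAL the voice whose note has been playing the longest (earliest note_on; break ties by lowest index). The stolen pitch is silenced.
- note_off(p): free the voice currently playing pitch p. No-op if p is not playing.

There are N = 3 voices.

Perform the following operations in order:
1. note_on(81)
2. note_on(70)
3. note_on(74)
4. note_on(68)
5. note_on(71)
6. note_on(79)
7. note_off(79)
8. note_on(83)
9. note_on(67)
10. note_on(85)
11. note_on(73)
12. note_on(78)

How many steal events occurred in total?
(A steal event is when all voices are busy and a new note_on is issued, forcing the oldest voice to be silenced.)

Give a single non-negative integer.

Op 1: note_on(81): voice 0 is free -> assigned | voices=[81 - -]
Op 2: note_on(70): voice 1 is free -> assigned | voices=[81 70 -]
Op 3: note_on(74): voice 2 is free -> assigned | voices=[81 70 74]
Op 4: note_on(68): all voices busy, STEAL voice 0 (pitch 81, oldest) -> assign | voices=[68 70 74]
Op 5: note_on(71): all voices busy, STEAL voice 1 (pitch 70, oldest) -> assign | voices=[68 71 74]
Op 6: note_on(79): all voices busy, STEAL voice 2 (pitch 74, oldest) -> assign | voices=[68 71 79]
Op 7: note_off(79): free voice 2 | voices=[68 71 -]
Op 8: note_on(83): voice 2 is free -> assigned | voices=[68 71 83]
Op 9: note_on(67): all voices busy, STEAL voice 0 (pitch 68, oldest) -> assign | voices=[67 71 83]
Op 10: note_on(85): all voices busy, STEAL voice 1 (pitch 71, oldest) -> assign | voices=[67 85 83]
Op 11: note_on(73): all voices busy, STEAL voice 2 (pitch 83, oldest) -> assign | voices=[67 85 73]
Op 12: note_on(78): all voices busy, STEAL voice 0 (pitch 67, oldest) -> assign | voices=[78 85 73]

Answer: 7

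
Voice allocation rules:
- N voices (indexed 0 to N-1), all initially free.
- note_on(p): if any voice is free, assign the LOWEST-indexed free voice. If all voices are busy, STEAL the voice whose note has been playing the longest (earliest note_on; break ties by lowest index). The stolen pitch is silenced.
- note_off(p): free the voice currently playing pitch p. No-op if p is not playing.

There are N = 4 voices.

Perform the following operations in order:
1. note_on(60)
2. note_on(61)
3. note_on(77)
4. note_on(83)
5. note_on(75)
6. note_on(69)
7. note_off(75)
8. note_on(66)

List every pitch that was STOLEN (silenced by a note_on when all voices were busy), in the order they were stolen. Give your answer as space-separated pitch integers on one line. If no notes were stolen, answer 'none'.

Answer: 60 61

Derivation:
Op 1: note_on(60): voice 0 is free -> assigned | voices=[60 - - -]
Op 2: note_on(61): voice 1 is free -> assigned | voices=[60 61 - -]
Op 3: note_on(77): voice 2 is free -> assigned | voices=[60 61 77 -]
Op 4: note_on(83): voice 3 is free -> assigned | voices=[60 61 77 83]
Op 5: note_on(75): all voices busy, STEAL voice 0 (pitch 60, oldest) -> assign | voices=[75 61 77 83]
Op 6: note_on(69): all voices busy, STEAL voice 1 (pitch 61, oldest) -> assign | voices=[75 69 77 83]
Op 7: note_off(75): free voice 0 | voices=[- 69 77 83]
Op 8: note_on(66): voice 0 is free -> assigned | voices=[66 69 77 83]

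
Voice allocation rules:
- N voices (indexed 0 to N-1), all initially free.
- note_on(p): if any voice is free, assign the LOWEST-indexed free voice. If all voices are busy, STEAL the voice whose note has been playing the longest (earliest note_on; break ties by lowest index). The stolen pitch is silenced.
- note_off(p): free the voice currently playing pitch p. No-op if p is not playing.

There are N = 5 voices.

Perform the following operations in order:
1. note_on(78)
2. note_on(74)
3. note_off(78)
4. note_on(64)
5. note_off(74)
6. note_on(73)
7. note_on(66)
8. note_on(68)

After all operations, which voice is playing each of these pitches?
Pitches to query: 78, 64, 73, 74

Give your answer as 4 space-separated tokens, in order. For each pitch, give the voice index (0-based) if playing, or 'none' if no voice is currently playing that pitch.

Answer: none 0 1 none

Derivation:
Op 1: note_on(78): voice 0 is free -> assigned | voices=[78 - - - -]
Op 2: note_on(74): voice 1 is free -> assigned | voices=[78 74 - - -]
Op 3: note_off(78): free voice 0 | voices=[- 74 - - -]
Op 4: note_on(64): voice 0 is free -> assigned | voices=[64 74 - - -]
Op 5: note_off(74): free voice 1 | voices=[64 - - - -]
Op 6: note_on(73): voice 1 is free -> assigned | voices=[64 73 - - -]
Op 7: note_on(66): voice 2 is free -> assigned | voices=[64 73 66 - -]
Op 8: note_on(68): voice 3 is free -> assigned | voices=[64 73 66 68 -]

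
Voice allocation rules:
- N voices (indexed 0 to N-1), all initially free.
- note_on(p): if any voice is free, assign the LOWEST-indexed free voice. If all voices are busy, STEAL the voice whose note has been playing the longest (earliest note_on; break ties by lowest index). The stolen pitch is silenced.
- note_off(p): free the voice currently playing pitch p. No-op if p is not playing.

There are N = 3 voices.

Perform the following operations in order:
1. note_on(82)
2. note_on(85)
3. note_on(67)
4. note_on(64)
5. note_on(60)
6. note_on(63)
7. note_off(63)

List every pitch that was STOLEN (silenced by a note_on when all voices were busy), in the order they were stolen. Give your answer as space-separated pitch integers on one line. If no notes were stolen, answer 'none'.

Op 1: note_on(82): voice 0 is free -> assigned | voices=[82 - -]
Op 2: note_on(85): voice 1 is free -> assigned | voices=[82 85 -]
Op 3: note_on(67): voice 2 is free -> assigned | voices=[82 85 67]
Op 4: note_on(64): all voices busy, STEAL voice 0 (pitch 82, oldest) -> assign | voices=[64 85 67]
Op 5: note_on(60): all voices busy, STEAL voice 1 (pitch 85, oldest) -> assign | voices=[64 60 67]
Op 6: note_on(63): all voices busy, STEAL voice 2 (pitch 67, oldest) -> assign | voices=[64 60 63]
Op 7: note_off(63): free voice 2 | voices=[64 60 -]

Answer: 82 85 67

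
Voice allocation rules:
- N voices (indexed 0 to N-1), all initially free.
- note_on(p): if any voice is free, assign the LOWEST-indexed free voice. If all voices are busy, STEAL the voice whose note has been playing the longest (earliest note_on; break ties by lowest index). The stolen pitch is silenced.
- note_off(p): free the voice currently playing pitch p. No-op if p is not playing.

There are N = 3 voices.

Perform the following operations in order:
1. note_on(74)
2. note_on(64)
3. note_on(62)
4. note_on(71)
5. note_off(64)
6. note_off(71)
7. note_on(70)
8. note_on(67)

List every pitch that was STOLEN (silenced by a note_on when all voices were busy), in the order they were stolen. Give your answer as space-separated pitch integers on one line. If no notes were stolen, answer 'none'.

Op 1: note_on(74): voice 0 is free -> assigned | voices=[74 - -]
Op 2: note_on(64): voice 1 is free -> assigned | voices=[74 64 -]
Op 3: note_on(62): voice 2 is free -> assigned | voices=[74 64 62]
Op 4: note_on(71): all voices busy, STEAL voice 0 (pitch 74, oldest) -> assign | voices=[71 64 62]
Op 5: note_off(64): free voice 1 | voices=[71 - 62]
Op 6: note_off(71): free voice 0 | voices=[- - 62]
Op 7: note_on(70): voice 0 is free -> assigned | voices=[70 - 62]
Op 8: note_on(67): voice 1 is free -> assigned | voices=[70 67 62]

Answer: 74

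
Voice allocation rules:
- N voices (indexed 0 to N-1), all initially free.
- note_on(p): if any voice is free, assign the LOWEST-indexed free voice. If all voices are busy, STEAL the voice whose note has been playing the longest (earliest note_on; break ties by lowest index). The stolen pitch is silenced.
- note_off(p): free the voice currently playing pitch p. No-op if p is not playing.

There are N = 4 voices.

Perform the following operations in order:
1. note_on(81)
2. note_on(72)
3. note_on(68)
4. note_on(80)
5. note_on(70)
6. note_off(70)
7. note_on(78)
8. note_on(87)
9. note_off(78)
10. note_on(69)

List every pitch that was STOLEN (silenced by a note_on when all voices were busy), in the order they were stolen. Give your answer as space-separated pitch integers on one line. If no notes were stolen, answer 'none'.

Op 1: note_on(81): voice 0 is free -> assigned | voices=[81 - - -]
Op 2: note_on(72): voice 1 is free -> assigned | voices=[81 72 - -]
Op 3: note_on(68): voice 2 is free -> assigned | voices=[81 72 68 -]
Op 4: note_on(80): voice 3 is free -> assigned | voices=[81 72 68 80]
Op 5: note_on(70): all voices busy, STEAL voice 0 (pitch 81, oldest) -> assign | voices=[70 72 68 80]
Op 6: note_off(70): free voice 0 | voices=[- 72 68 80]
Op 7: note_on(78): voice 0 is free -> assigned | voices=[78 72 68 80]
Op 8: note_on(87): all voices busy, STEAL voice 1 (pitch 72, oldest) -> assign | voices=[78 87 68 80]
Op 9: note_off(78): free voice 0 | voices=[- 87 68 80]
Op 10: note_on(69): voice 0 is free -> assigned | voices=[69 87 68 80]

Answer: 81 72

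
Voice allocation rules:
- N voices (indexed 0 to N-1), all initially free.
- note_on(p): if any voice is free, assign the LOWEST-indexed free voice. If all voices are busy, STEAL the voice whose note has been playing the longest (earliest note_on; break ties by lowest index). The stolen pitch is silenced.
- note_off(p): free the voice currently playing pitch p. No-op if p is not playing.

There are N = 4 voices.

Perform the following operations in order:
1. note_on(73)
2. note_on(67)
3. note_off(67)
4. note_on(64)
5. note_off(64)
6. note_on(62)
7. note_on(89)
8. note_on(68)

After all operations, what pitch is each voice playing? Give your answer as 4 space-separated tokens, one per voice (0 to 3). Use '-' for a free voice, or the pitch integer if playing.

Op 1: note_on(73): voice 0 is free -> assigned | voices=[73 - - -]
Op 2: note_on(67): voice 1 is free -> assigned | voices=[73 67 - -]
Op 3: note_off(67): free voice 1 | voices=[73 - - -]
Op 4: note_on(64): voice 1 is free -> assigned | voices=[73 64 - -]
Op 5: note_off(64): free voice 1 | voices=[73 - - -]
Op 6: note_on(62): voice 1 is free -> assigned | voices=[73 62 - -]
Op 7: note_on(89): voice 2 is free -> assigned | voices=[73 62 89 -]
Op 8: note_on(68): voice 3 is free -> assigned | voices=[73 62 89 68]

Answer: 73 62 89 68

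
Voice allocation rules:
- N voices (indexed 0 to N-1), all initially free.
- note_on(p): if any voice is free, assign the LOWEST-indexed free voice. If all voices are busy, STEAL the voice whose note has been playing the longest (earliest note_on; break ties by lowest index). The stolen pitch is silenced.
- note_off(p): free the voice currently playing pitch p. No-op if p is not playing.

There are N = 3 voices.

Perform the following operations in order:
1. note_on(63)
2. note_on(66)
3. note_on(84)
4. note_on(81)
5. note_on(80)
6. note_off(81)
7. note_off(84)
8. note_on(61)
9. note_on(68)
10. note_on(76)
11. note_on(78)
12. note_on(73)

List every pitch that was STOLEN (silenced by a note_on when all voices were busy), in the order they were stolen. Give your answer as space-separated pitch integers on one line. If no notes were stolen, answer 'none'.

Answer: 63 66 80 61 68

Derivation:
Op 1: note_on(63): voice 0 is free -> assigned | voices=[63 - -]
Op 2: note_on(66): voice 1 is free -> assigned | voices=[63 66 -]
Op 3: note_on(84): voice 2 is free -> assigned | voices=[63 66 84]
Op 4: note_on(81): all voices busy, STEAL voice 0 (pitch 63, oldest) -> assign | voices=[81 66 84]
Op 5: note_on(80): all voices busy, STEAL voice 1 (pitch 66, oldest) -> assign | voices=[81 80 84]
Op 6: note_off(81): free voice 0 | voices=[- 80 84]
Op 7: note_off(84): free voice 2 | voices=[- 80 -]
Op 8: note_on(61): voice 0 is free -> assigned | voices=[61 80 -]
Op 9: note_on(68): voice 2 is free -> assigned | voices=[61 80 68]
Op 10: note_on(76): all voices busy, STEAL voice 1 (pitch 80, oldest) -> assign | voices=[61 76 68]
Op 11: note_on(78): all voices busy, STEAL voice 0 (pitch 61, oldest) -> assign | voices=[78 76 68]
Op 12: note_on(73): all voices busy, STEAL voice 2 (pitch 68, oldest) -> assign | voices=[78 76 73]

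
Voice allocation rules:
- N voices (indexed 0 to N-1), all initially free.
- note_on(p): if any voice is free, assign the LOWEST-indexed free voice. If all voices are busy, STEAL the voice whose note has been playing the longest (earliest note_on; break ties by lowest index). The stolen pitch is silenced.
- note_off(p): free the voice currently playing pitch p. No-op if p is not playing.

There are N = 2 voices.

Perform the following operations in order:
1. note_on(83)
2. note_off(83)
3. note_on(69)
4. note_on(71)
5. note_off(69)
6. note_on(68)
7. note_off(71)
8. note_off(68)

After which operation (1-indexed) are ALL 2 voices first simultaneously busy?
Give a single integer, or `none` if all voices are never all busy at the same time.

Answer: 4

Derivation:
Op 1: note_on(83): voice 0 is free -> assigned | voices=[83 -]
Op 2: note_off(83): free voice 0 | voices=[- -]
Op 3: note_on(69): voice 0 is free -> assigned | voices=[69 -]
Op 4: note_on(71): voice 1 is free -> assigned | voices=[69 71]
Op 5: note_off(69): free voice 0 | voices=[- 71]
Op 6: note_on(68): voice 0 is free -> assigned | voices=[68 71]
Op 7: note_off(71): free voice 1 | voices=[68 -]
Op 8: note_off(68): free voice 0 | voices=[- -]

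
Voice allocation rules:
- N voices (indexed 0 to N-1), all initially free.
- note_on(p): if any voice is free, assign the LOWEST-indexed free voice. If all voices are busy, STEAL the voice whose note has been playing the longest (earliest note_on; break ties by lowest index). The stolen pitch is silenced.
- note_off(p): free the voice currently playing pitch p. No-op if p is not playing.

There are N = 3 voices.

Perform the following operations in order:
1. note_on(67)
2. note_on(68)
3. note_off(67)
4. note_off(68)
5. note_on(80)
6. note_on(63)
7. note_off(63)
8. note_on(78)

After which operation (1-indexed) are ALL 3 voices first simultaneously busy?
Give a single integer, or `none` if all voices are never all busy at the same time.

Op 1: note_on(67): voice 0 is free -> assigned | voices=[67 - -]
Op 2: note_on(68): voice 1 is free -> assigned | voices=[67 68 -]
Op 3: note_off(67): free voice 0 | voices=[- 68 -]
Op 4: note_off(68): free voice 1 | voices=[- - -]
Op 5: note_on(80): voice 0 is free -> assigned | voices=[80 - -]
Op 6: note_on(63): voice 1 is free -> assigned | voices=[80 63 -]
Op 7: note_off(63): free voice 1 | voices=[80 - -]
Op 8: note_on(78): voice 1 is free -> assigned | voices=[80 78 -]

Answer: none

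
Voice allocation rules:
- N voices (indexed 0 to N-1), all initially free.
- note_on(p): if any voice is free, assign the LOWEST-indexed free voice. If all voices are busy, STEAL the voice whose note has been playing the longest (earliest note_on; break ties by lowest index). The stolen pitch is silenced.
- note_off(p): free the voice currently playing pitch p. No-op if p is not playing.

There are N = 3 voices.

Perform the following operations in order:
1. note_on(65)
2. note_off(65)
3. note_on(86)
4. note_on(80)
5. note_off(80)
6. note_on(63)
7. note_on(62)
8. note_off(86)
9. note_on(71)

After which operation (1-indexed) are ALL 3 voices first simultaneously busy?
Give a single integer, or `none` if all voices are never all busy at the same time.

Op 1: note_on(65): voice 0 is free -> assigned | voices=[65 - -]
Op 2: note_off(65): free voice 0 | voices=[- - -]
Op 3: note_on(86): voice 0 is free -> assigned | voices=[86 - -]
Op 4: note_on(80): voice 1 is free -> assigned | voices=[86 80 -]
Op 5: note_off(80): free voice 1 | voices=[86 - -]
Op 6: note_on(63): voice 1 is free -> assigned | voices=[86 63 -]
Op 7: note_on(62): voice 2 is free -> assigned | voices=[86 63 62]
Op 8: note_off(86): free voice 0 | voices=[- 63 62]
Op 9: note_on(71): voice 0 is free -> assigned | voices=[71 63 62]

Answer: 7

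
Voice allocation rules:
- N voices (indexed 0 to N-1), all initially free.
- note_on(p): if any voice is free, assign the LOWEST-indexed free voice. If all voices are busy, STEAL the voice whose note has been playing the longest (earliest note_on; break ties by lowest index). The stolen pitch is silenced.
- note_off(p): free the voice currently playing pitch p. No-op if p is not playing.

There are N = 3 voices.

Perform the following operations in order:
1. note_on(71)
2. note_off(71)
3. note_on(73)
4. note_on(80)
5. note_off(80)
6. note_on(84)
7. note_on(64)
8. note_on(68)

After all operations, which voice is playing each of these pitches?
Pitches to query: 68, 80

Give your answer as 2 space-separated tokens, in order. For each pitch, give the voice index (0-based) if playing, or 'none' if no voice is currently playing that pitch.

Answer: 0 none

Derivation:
Op 1: note_on(71): voice 0 is free -> assigned | voices=[71 - -]
Op 2: note_off(71): free voice 0 | voices=[- - -]
Op 3: note_on(73): voice 0 is free -> assigned | voices=[73 - -]
Op 4: note_on(80): voice 1 is free -> assigned | voices=[73 80 -]
Op 5: note_off(80): free voice 1 | voices=[73 - -]
Op 6: note_on(84): voice 1 is free -> assigned | voices=[73 84 -]
Op 7: note_on(64): voice 2 is free -> assigned | voices=[73 84 64]
Op 8: note_on(68): all voices busy, STEAL voice 0 (pitch 73, oldest) -> assign | voices=[68 84 64]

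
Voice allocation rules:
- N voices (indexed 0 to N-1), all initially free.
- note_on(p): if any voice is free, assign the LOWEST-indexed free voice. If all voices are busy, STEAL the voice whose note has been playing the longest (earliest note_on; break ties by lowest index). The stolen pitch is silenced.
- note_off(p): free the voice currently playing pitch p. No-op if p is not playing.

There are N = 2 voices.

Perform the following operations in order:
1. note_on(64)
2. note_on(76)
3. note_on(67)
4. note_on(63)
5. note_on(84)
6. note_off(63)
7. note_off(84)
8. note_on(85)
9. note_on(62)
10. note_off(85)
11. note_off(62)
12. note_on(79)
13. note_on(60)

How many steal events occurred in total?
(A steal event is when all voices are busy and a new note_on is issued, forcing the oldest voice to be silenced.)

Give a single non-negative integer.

Answer: 3

Derivation:
Op 1: note_on(64): voice 0 is free -> assigned | voices=[64 -]
Op 2: note_on(76): voice 1 is free -> assigned | voices=[64 76]
Op 3: note_on(67): all voices busy, STEAL voice 0 (pitch 64, oldest) -> assign | voices=[67 76]
Op 4: note_on(63): all voices busy, STEAL voice 1 (pitch 76, oldest) -> assign | voices=[67 63]
Op 5: note_on(84): all voices busy, STEAL voice 0 (pitch 67, oldest) -> assign | voices=[84 63]
Op 6: note_off(63): free voice 1 | voices=[84 -]
Op 7: note_off(84): free voice 0 | voices=[- -]
Op 8: note_on(85): voice 0 is free -> assigned | voices=[85 -]
Op 9: note_on(62): voice 1 is free -> assigned | voices=[85 62]
Op 10: note_off(85): free voice 0 | voices=[- 62]
Op 11: note_off(62): free voice 1 | voices=[- -]
Op 12: note_on(79): voice 0 is free -> assigned | voices=[79 -]
Op 13: note_on(60): voice 1 is free -> assigned | voices=[79 60]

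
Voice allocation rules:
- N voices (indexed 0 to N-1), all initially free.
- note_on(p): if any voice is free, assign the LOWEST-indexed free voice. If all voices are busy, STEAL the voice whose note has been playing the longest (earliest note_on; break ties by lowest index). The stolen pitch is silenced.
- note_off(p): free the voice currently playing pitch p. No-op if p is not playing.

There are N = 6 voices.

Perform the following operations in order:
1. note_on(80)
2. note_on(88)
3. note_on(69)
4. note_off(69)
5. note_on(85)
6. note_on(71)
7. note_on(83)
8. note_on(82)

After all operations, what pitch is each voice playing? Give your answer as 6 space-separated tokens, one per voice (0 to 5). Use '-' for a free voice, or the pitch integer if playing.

Op 1: note_on(80): voice 0 is free -> assigned | voices=[80 - - - - -]
Op 2: note_on(88): voice 1 is free -> assigned | voices=[80 88 - - - -]
Op 3: note_on(69): voice 2 is free -> assigned | voices=[80 88 69 - - -]
Op 4: note_off(69): free voice 2 | voices=[80 88 - - - -]
Op 5: note_on(85): voice 2 is free -> assigned | voices=[80 88 85 - - -]
Op 6: note_on(71): voice 3 is free -> assigned | voices=[80 88 85 71 - -]
Op 7: note_on(83): voice 4 is free -> assigned | voices=[80 88 85 71 83 -]
Op 8: note_on(82): voice 5 is free -> assigned | voices=[80 88 85 71 83 82]

Answer: 80 88 85 71 83 82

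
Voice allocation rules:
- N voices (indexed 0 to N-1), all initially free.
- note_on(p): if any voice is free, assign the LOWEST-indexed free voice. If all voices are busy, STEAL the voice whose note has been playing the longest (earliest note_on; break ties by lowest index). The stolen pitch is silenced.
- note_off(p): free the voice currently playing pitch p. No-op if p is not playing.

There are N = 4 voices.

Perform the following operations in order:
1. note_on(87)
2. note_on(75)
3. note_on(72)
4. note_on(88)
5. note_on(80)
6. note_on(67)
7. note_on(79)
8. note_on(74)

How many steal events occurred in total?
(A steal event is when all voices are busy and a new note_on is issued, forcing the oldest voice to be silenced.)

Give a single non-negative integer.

Op 1: note_on(87): voice 0 is free -> assigned | voices=[87 - - -]
Op 2: note_on(75): voice 1 is free -> assigned | voices=[87 75 - -]
Op 3: note_on(72): voice 2 is free -> assigned | voices=[87 75 72 -]
Op 4: note_on(88): voice 3 is free -> assigned | voices=[87 75 72 88]
Op 5: note_on(80): all voices busy, STEAL voice 0 (pitch 87, oldest) -> assign | voices=[80 75 72 88]
Op 6: note_on(67): all voices busy, STEAL voice 1 (pitch 75, oldest) -> assign | voices=[80 67 72 88]
Op 7: note_on(79): all voices busy, STEAL voice 2 (pitch 72, oldest) -> assign | voices=[80 67 79 88]
Op 8: note_on(74): all voices busy, STEAL voice 3 (pitch 88, oldest) -> assign | voices=[80 67 79 74]

Answer: 4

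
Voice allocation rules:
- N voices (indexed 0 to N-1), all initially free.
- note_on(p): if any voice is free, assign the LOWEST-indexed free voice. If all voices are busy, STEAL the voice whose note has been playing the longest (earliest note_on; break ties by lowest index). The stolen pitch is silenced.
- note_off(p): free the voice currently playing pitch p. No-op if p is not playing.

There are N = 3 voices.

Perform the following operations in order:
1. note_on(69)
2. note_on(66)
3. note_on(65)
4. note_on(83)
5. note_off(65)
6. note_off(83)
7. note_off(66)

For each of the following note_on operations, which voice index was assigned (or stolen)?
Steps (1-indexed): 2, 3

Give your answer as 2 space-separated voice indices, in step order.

Answer: 1 2

Derivation:
Op 1: note_on(69): voice 0 is free -> assigned | voices=[69 - -]
Op 2: note_on(66): voice 1 is free -> assigned | voices=[69 66 -]
Op 3: note_on(65): voice 2 is free -> assigned | voices=[69 66 65]
Op 4: note_on(83): all voices busy, STEAL voice 0 (pitch 69, oldest) -> assign | voices=[83 66 65]
Op 5: note_off(65): free voice 2 | voices=[83 66 -]
Op 6: note_off(83): free voice 0 | voices=[- 66 -]
Op 7: note_off(66): free voice 1 | voices=[- - -]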